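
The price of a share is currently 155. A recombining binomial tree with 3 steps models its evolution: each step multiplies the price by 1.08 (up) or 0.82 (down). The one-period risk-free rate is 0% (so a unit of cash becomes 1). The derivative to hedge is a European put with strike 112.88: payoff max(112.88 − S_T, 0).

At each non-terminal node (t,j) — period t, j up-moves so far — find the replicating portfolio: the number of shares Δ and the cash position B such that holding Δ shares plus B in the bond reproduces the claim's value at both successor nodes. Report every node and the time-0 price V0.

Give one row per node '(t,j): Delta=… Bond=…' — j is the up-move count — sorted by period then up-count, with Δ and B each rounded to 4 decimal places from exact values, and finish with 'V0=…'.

(0,0): Delta=-0.0670 Bond=11.2536
(1,0): Delta=-0.2590 Bond=35.6532
(1,1): Delta=-0.0023 Bond=0.4093
(2,0): Delta=-1.0000 Bond=112.8800
(2,1): Delta=-0.0090 Bond=1.3302
(2,2): Delta=0.0000 Bond=0.0000
V0=0.8617

Under the risk-neutral measure, an up-move has probability p* = (R−d)/(u−d) = 0.6923 and values discount at R = 1.
At expiry t=3: V(3,0)=27.4180, V(3,1)=0.3202, V(3,2)=0.0000, V(3,3)=0.0000
  t=2,j=0: stock 104.2220 → up 112.5598 (V=0.3202), down 85.4620 (V=27.4180). Price 8.6580; hedge Δ=-1.0000, bond B=112.8800.
  t=2,j=1: stock 137.2680 → up 148.2494 (V=0.0000), down 112.5598 (V=0.3202). Price 0.0985; hedge Δ=-0.0090, bond B=1.3302.
  t=2,j=2: stock 180.7920 → up 195.2554 (V=0.0000), down 148.2494 (V=0.0000). Price 0.0000; hedge Δ=0.0000, bond B=0.0000.
  t=1,j=0: stock 127.1000 → up 137.2680 (V=0.0985), down 104.2220 (V=8.6580). Price 2.7322; hedge Δ=-0.2590, bond B=35.6532.
  t=1,j=1: stock 167.4000 → up 180.7920 (V=0.0000), down 137.2680 (V=0.0985). Price 0.0303; hedge Δ=-0.0023, bond B=0.4093.
  t=0,j=0: stock 155.0000 → up 167.4000 (V=0.0303), down 127.1000 (V=2.7322). Price 0.8617; hedge Δ=-0.0670, bond B=11.2536.
Self-financing check: at every node Δ·S+B equals the discounted successor values.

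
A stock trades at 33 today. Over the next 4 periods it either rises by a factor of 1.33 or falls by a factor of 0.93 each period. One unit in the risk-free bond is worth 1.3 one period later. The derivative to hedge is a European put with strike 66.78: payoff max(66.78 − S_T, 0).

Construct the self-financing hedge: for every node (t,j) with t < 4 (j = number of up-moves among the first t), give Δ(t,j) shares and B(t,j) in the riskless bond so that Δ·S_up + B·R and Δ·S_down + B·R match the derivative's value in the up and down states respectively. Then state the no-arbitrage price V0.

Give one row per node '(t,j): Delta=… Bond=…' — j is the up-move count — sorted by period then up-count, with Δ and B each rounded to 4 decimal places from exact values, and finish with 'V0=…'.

No-arbitrage ⇒ martingale measure with p* = (R−d)/(u−d) = 0.9250.
Payoff layer (t=4): V(4,0)=42.0943, V(4,1)=31.4768, V(4,2)=16.2926, V(4,3)=0.0000, V(4,4)=0.0000
Node (3,0) S=26.5438: V=(p*·31.4768+(1−p*)·42.0943)/1.3=24.8254; Δ=(31.4768−42.0943)/(35.3032−24.6857)=-1.0000; B=V−Δ·S=51.3692
Node (3,1) S=37.9605: V=(p*·16.2926+(1−p*)·31.4768)/1.3=13.4088; Δ=(16.2926−31.4768)/(50.4874−35.3032)=-1.0000; B=V−Δ·S=51.3692
Node (3,2) S=54.2875: V=(p*·0.0000+(1−p*)·16.2926)/1.3=0.9400; Δ=(0.0000−16.2926)/(72.2024−50.4874)=-0.7503; B=V−Δ·S=41.6714
Node (3,3) S=77.6370: V=(p*·0.0000+(1−p*)·0.0000)/1.3=0.0000; Δ=(0.0000−0.0000)/(103.2572−72.2024)=0.0000; B=V−Δ·S=0.0000
Node (2,0) S=28.5417: V=(p*·13.4088+(1−p*)·24.8254)/1.3=10.9731; Δ=(13.4088−24.8254)/(37.9605−26.5438)=-1.0000; B=V−Δ·S=39.5148
Node (2,1) S=40.8177: V=(p*·0.9400+(1−p*)·13.4088)/1.3=1.4424; Δ=(0.9400−13.4088)/(54.2875−37.9605)=-0.7637; B=V−Δ·S=32.6144
Node (2,2) S=58.3737: V=(p*·0.0000+(1−p*)·0.9400)/1.3=0.0542; Δ=(0.0000−0.9400)/(77.6370−54.2875)=-0.0403; B=V−Δ·S=2.4041
Node (1,0) S=30.6900: V=(p*·1.4424+(1−p*)·10.9731)/1.3=1.6594; Δ=(1.4424−10.9731)/(40.8177−28.5417)=-0.7764; B=V−Δ·S=25.4861
Node (1,1) S=43.8900: V=(p*·0.0542+(1−p*)·1.4424)/1.3=0.1218; Δ=(0.0542−1.4424)/(58.3737−40.8177)=-0.0791; B=V−Δ·S=3.5922
Node (0,0) S=33.0000: V=(p*·0.1218+(1−p*)·1.6594)/1.3=0.1824; Δ=(0.1218−1.6594)/(43.8900−30.6900)=-0.1165; B=V−Δ·S=4.0264
Each (Δ,B) replicates both successor values, so the strategy is self-financing and V0 is arbitrage-free.

(0,0): Delta=-0.1165 Bond=4.0264
(1,0): Delta=-0.7764 Bond=25.4861
(1,1): Delta=-0.0791 Bond=3.5922
(2,0): Delta=-1.0000 Bond=39.5148
(2,1): Delta=-0.7637 Bond=32.6144
(2,2): Delta=-0.0403 Bond=2.4041
(3,0): Delta=-1.0000 Bond=51.3692
(3,1): Delta=-1.0000 Bond=51.3692
(3,2): Delta=-0.7503 Bond=41.6714
(3,3): Delta=0.0000 Bond=0.0000
V0=0.1824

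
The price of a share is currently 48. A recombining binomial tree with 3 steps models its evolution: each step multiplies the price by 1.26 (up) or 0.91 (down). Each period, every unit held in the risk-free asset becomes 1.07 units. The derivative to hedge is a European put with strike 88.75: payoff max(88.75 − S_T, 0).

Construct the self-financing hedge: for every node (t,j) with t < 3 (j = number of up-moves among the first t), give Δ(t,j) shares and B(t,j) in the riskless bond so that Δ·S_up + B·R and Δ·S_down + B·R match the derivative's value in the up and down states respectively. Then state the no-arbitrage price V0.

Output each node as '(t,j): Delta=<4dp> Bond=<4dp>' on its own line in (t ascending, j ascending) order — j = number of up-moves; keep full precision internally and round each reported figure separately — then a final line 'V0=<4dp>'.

Since d<R<u, set p* = (R−d)/(u−d) = 0.4571; price each node as the discounted p*-expectation of its children.
Terminal payoffs: V(3,0)=52.5786, V(3,1)=38.6665, V(3,2)=19.4036, V(3,3)=0.0000
(2,0): S=39.7488. Δ = (V_up−V_dn)/(S_up−S_dn) = (38.6665−52.5786)/(50.0835−36.1714) = -1.0000. V = [p*·38.6665 + (1−p*)·52.5786]/1.07 = 43.1951. B = V − Δ·S = 82.9439.
(2,1): S=55.0368. Δ = (V_up−V_dn)/(S_up−S_dn) = (19.4036−38.6665)/(69.3464−50.0835) = -1.0000. V = [p*·19.4036 + (1−p*)·38.6665]/1.07 = 27.9071. B = V − Δ·S = 82.9439.
(2,2): S=76.2048. Δ = (V_up−V_dn)/(S_up−S_dn) = (0.0000−19.4036)/(96.0180−69.3464) = -0.7275. V = [p*·0.0000 + (1−p*)·19.4036]/1.07 = 9.8443. B = V − Δ·S = 65.2832.
(1,0): S=43.6800. Δ = (V_up−V_dn)/(S_up−S_dn) = (27.9071−43.1951)/(55.0368−39.7488) = -1.0000. V = [p*·27.9071 + (1−p*)·43.1951]/1.07 = 33.8377. B = V − Δ·S = 77.5177.
(1,1): S=60.4800. Δ = (V_up−V_dn)/(S_up−S_dn) = (9.8443−27.9071)/(76.2048−55.0368) = -0.8533. V = [p*·9.8443 + (1−p*)·27.9071]/1.07 = 18.3643. B = V − Δ·S = 69.9724.
(0,0): S=48.0000. Δ = (V_up−V_dn)/(S_up−S_dn) = (18.3643−33.8377)/(60.4800−43.6800) = -0.9210. V = [p*·18.3643 + (1−p*)·33.8377]/1.07 = 25.0132. B = V − Δ·S = 69.2228.
The time-0 hedge costs 25.0132, which is the no-arbitrage price.

(0,0): Delta=-0.9210 Bond=69.2228
(1,0): Delta=-1.0000 Bond=77.5177
(1,1): Delta=-0.8533 Bond=69.9724
(2,0): Delta=-1.0000 Bond=82.9439
(2,1): Delta=-1.0000 Bond=82.9439
(2,2): Delta=-0.7275 Bond=65.2832
V0=25.0132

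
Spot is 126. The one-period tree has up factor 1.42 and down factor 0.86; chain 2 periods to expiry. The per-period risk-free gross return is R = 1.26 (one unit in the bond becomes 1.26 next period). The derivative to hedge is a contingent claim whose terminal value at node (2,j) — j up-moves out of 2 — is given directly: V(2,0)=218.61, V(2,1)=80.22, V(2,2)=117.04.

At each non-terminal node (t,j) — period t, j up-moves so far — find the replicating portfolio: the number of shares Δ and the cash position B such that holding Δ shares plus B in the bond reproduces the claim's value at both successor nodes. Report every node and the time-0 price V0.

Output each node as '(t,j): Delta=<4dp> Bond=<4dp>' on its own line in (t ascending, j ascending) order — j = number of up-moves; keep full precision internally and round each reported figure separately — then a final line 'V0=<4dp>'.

Since d<R<u, set p* = (R−d)/(u−d) = 0.7143; price each node as the discounted p*-expectation of its children.
Payoff layer (t=2): V(2,0)=218.6100, V(2,1)=80.2200, V(2,2)=117.0400
  t=1,j=0: stock 108.3600 → up 153.8712 (V=80.2200), down 93.1896 (V=218.6100). Price 95.0476; hedge Δ=-2.2806, bond B=342.1726.
  t=1,j=1: stock 178.9200 → up 254.0664 (V=117.0400), down 153.8712 (V=80.2200). Price 84.5397; hedge Δ=0.3675, bond B=18.7897.
  t=0,j=0: stock 126.0000 → up 178.9200 (V=84.5397), down 108.3600 (V=95.0476). Price 69.4777; hedge Δ=-0.1489, bond B=88.2419.
The time-0 hedge costs 69.4777, which is the no-arbitrage price.

(0,0): Delta=-0.1489 Bond=88.2419
(1,0): Delta=-2.2806 Bond=342.1726
(1,1): Delta=0.3675 Bond=18.7897
V0=69.4777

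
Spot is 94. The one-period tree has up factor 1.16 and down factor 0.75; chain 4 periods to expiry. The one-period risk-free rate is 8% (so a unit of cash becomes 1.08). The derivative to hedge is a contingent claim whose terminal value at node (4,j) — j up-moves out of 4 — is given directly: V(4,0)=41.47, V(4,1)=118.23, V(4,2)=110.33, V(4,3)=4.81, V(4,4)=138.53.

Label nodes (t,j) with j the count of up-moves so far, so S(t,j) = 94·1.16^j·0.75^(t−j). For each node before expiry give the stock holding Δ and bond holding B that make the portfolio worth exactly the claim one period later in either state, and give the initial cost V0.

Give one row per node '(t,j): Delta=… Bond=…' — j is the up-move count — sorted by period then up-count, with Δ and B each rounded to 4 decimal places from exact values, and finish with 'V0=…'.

(0,0): Delta=0.6087 Bond=1.0750
(1,0): Delta=-2.0145 Bond=186.0978
(1,1): Delta=1.0199 Bond=-43.6722
(2,0): Delta=0.3681 Bond=75.0051
(2,1): Delta=-2.3879 Bond=231.5263
(2,2): Delta=1.5540 Bond=-114.7278
(3,0): Delta=4.7211 Bond=-91.6154
(3,1): Delta=-0.3141 Bond=122.8530
(3,2): Delta=-2.7130 Bond=280.8837
(3,3): Delta=2.2229 Bond=-222.0368
V0=58.2962

No-arbitrage ⇒ martingale measure with p* = (R−d)/(u−d) = 0.8049.
Terminal values V(4,·): V(4,0)=41.4700, V(4,1)=118.2300, V(4,2)=110.3300, V(4,3)=4.8100, V(4,4)=138.5300
Node (3,0) S=39.6562: V=(p*·118.2300+(1−p*)·41.4700)/1.08=95.6041; Δ=(118.2300−41.4700)/(46.0012−29.7422)=4.7211; B=V−Δ·S=-91.6154
Node (3,1) S=61.3350: V=(p*·110.3300+(1−p*)·118.2300)/1.08=103.5847; Δ=(110.3300−118.2300)/(71.1486−46.0012)=-0.3141; B=V−Δ·S=122.8530
Node (3,2) S=94.8648: V=(p*·4.8100+(1−p*)·110.3300)/1.08=23.5178; Δ=(4.8100−110.3300)/(110.0432−71.1486)=-2.7130; B=V−Δ·S=280.8837
Node (3,3) S=146.7242: V=(p*·138.5300+(1−p*)·4.8100)/1.08=104.1095; Δ=(138.5300−4.8100)/(170.2001−110.0432)=2.2229; B=V−Δ·S=-222.0368
Node (2,0) S=52.8750: V=(p*·103.5847+(1−p*)·95.6041)/1.08=94.4699; Δ=(103.5847−95.6041)/(61.3350−39.6562)=0.3681; B=V−Δ·S=75.0051
Node (2,1) S=81.7800: V=(p*·23.5178+(1−p*)·103.5847)/1.08=36.2413; Δ=(23.5178−103.5847)/(94.8648−61.3350)=-2.3879; B=V−Δ·S=231.5263
Node (2,2) S=126.4864: V=(p*·104.1095+(1−p*)·23.5178)/1.08=81.8373; Δ=(104.1095−23.5178)/(146.7242−94.8648)=1.5540; B=V−Δ·S=-114.7278
Node (1,0) S=70.5000: V=(p*·36.2413+(1−p*)·94.4699)/1.08=44.0769; Δ=(36.2413−94.4699)/(81.7800−52.8750)=-2.0145; B=V−Δ·S=186.0978
Node (1,1) S=109.0400: V=(p*·81.8373+(1−p*)·36.2413)/1.08=67.5376; Δ=(81.8373−36.2413)/(126.4864−81.7800)=1.0199; B=V−Δ·S=-43.6722
Node (0,0) S=94.0000: V=(p*·67.5376+(1−p*)·44.0769)/1.08=58.2962; Δ=(67.5376−44.0769)/(109.0400−70.5000)=0.6087; B=V−Δ·S=1.0750
Root portfolio cost Δ·94+B reproduces V0=58.2962.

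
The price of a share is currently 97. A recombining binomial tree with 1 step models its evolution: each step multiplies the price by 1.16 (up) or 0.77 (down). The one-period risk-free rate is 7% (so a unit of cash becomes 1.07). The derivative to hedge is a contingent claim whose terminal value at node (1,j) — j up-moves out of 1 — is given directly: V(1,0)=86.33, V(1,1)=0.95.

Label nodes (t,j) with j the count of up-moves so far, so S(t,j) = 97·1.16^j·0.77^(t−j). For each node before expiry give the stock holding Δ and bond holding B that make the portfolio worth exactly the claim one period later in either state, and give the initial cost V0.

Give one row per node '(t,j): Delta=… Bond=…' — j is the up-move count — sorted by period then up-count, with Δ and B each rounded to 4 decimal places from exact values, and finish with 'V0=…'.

Risk-neutral probability p* = (R−d)/(u−d) = (1.07−0.77)/(1.16−0.77) = 0.7692.
Payoff layer (t=1): V(1,0)=86.3300, V(1,1)=0.9500
  t=0,j=0: stock 97.0000 → up 112.5200 (V=0.9500), down 74.6900 (V=86.3300). Price 19.3019; hedge Δ=-2.2569, bond B=238.2250.
Self-financing check: at every node Δ·S+B equals the discounted successor values.

(0,0): Delta=-2.2569 Bond=238.2250
V0=19.3019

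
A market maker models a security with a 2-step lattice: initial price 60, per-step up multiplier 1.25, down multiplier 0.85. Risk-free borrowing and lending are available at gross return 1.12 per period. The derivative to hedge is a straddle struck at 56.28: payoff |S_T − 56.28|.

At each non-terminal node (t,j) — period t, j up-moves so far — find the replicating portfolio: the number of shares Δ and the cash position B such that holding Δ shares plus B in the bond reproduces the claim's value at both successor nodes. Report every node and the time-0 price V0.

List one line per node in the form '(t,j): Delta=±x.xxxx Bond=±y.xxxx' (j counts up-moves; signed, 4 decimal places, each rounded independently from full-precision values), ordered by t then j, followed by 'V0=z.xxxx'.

(0,0): Delta=0.6873 Bond=-23.9285
(1,0): Delta=-0.2676 Bond=21.9040
(1,1): Delta=1.0000 Bond=-50.2500
V0=17.3114

Since d<R<u, set p* = (R−d)/(u−d) = 0.6750; price each node as the discounted p*-expectation of its children.
Terminal payoffs: V(2,0)=12.9300, V(2,1)=7.4700, V(2,2)=37.4700
(1,0): S=51.0000. Δ = (V_up−V_dn)/(S_up−S_dn) = (7.4700−12.9300)/(63.7500−43.3500) = -0.2676. V = [p*·7.4700 + (1−p*)·12.9300]/1.12 = 8.2540. B = V − Δ·S = 21.9040.
(1,1): S=75.0000. Δ = (V_up−V_dn)/(S_up−S_dn) = (37.4700−7.4700)/(93.7500−63.7500) = 1.0000. V = [p*·37.4700 + (1−p*)·7.4700]/1.12 = 24.7500. B = V − Δ·S = -50.2500.
(0,0): S=60.0000. Δ = (V_up−V_dn)/(S_up−S_dn) = (24.7500−8.2540)/(75.0000−51.0000) = 0.6873. V = [p*·24.7500 + (1−p*)·8.2540]/1.12 = 17.3114. B = V − Δ·S = -23.9285.
The time-0 hedge costs 17.3114, which is the no-arbitrage price.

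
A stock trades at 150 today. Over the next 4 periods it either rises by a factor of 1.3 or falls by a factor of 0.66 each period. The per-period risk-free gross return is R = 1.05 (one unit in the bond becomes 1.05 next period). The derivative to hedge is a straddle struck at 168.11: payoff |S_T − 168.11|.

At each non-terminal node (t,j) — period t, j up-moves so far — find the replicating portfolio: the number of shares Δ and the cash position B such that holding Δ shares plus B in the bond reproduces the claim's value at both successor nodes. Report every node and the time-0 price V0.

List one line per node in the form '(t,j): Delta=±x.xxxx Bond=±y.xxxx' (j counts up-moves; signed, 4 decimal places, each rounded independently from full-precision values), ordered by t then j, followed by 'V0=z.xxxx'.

No-arbitrage ⇒ martingale measure with p* = (R−d)/(u−d) = 0.6094.
Payoff layer (t=4): V(4,0)=139.6479, V(4,1)=112.0483, V(4,2)=57.6854, V(4,3)=49.3930, V(4,4)=260.3050
  t=3,j=0: stock 43.1244 → up 56.0617 (V=112.0483), down 28.4621 (V=139.6479). Price 116.9804; hedge Δ=-1.0000, bond B=160.1048.
  t=3,j=1: stock 84.9420 → up 110.4246 (V=57.6854), down 56.0617 (V=112.0483). Price 75.1628; hedge Δ=-1.0000, bond B=160.1048.
  t=3,j=2: stock 167.3100 → up 217.5030 (V=49.3930), down 110.4246 (V=57.6854). Price 50.1259; hedge Δ=-0.0774, bond B=63.0828.
  t=3,j=3: stock 329.5500 → up 428.4150 (V=260.3050), down 217.5030 (V=49.3930). Price 169.4452; hedge Δ=1.0000, bond B=-160.1048.
  t=2,j=0: stock 65.3400 → up 84.9420 (V=75.1628), down 43.1244 (V=116.9804). Price 87.1407; hedge Δ=-1.0000, bond B=152.4807.
  t=2,j=1: stock 128.7000 → up 167.3100 (V=50.1259), down 84.9420 (V=75.1628). Price 57.0533; hedge Δ=-0.3040, bond B=96.1733.
  t=2,j=2: stock 253.5000 → up 329.5500 (V=169.4452), down 167.3100 (V=50.1259). Price 116.9868; hedge Δ=0.7354, bond B=-69.4496.
  t=1,j=0: stock 99.0000 → up 128.7000 (V=57.0533), down 65.3400 (V=87.1407). Price 65.5297; hedge Δ=-0.4749, bond B=112.5413.
  t=1,j=1: stock 195.0000 → up 253.5000 (V=116.9868), down 128.7000 (V=57.0533). Price 89.1193; hedge Δ=0.4802, bond B=-4.5268.
  t=0,j=0: stock 150.0000 → up 195.0000 (V=89.1193), down 99.0000 (V=65.5297). Price 76.0996; hedge Δ=0.2457, bond B=39.2409.
The time-0 hedge costs 76.0996, which is the no-arbitrage price.

(0,0): Delta=0.2457 Bond=39.2409
(1,0): Delta=-0.4749 Bond=112.5413
(1,1): Delta=0.4802 Bond=-4.5268
(2,0): Delta=-1.0000 Bond=152.4807
(2,1): Delta=-0.3040 Bond=96.1733
(2,2): Delta=0.7354 Bond=-69.4496
(3,0): Delta=-1.0000 Bond=160.1048
(3,1): Delta=-1.0000 Bond=160.1048
(3,2): Delta=-0.0774 Bond=63.0828
(3,3): Delta=1.0000 Bond=-160.1048
V0=76.0996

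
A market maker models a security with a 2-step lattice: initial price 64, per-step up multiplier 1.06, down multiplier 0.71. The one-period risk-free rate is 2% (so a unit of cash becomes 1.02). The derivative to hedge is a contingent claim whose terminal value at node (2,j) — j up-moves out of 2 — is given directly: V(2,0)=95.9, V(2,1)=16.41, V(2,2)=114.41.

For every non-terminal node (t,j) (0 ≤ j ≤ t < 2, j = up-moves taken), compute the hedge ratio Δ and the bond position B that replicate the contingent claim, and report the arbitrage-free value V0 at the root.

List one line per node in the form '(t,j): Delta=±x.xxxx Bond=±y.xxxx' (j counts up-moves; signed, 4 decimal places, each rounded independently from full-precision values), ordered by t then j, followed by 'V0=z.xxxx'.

Since d<R<u, set p* = (R−d)/(u−d) = 0.8857; price each node as the discounted p*-expectation of its children.
Payoff layer (t=2): V(2,0)=95.9000, V(2,1)=16.4100, V(2,2)=114.4100
Node (1,0) S=45.4400: V=(p*·16.4100+(1−p*)·95.9000)/1.02=24.9947; Δ=(16.4100−95.9000)/(48.1664−32.2624)=-4.9981; B=V−Δ·S=252.1090
Node (1,1) S=67.8400: V=(p*·114.4100+(1−p*)·16.4100)/1.02=101.1863; Δ=(114.4100−16.4100)/(71.9104−48.1664)=4.1274; B=V−Δ·S=-178.8137
Node (0,0) S=64.0000: V=(p*·101.1863+(1−p*)·24.9947)/1.02=90.6654; Δ=(101.1863−24.9947)/(67.8400−45.4400)=3.4014; B=V−Δ·S=-127.0249
Self-financing check: at every node Δ·S+B equals the discounted successor values.

(0,0): Delta=3.4014 Bond=-127.0249
(1,0): Delta=-4.9981 Bond=252.1090
(1,1): Delta=4.1274 Bond=-178.8137
V0=90.6654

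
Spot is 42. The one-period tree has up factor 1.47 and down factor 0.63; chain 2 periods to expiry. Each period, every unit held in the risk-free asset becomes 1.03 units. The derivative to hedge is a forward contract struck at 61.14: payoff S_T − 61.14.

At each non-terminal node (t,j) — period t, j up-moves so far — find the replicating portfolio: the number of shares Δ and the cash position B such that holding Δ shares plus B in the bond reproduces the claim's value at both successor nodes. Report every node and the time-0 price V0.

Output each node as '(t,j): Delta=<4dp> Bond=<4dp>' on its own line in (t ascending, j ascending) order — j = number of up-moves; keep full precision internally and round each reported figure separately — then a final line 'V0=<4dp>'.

(0,0): Delta=1.0000 Bond=-57.6303
(1,0): Delta=1.0000 Bond=-59.3592
(1,1): Delta=1.0000 Bond=-59.3592
V0=-15.6303

Since d<R<u, set p* = (R−d)/(u−d) = 0.4762; price each node as the discounted p*-expectation of its children.
Terminal values V(2,·): V(2,0)=-44.4702, V(2,1)=-22.2438, V(2,2)=29.6178
(1,0): S=26.4600. Δ = (V_up−V_dn)/(S_up−S_dn) = (-22.2438−-44.4702)/(38.8962−16.6698) = 1.0000. V = [p*·-22.2438 + (1−p*)·-44.4702]/1.03 = -32.8992. B = V − Δ·S = -59.3592.
(1,1): S=61.7400. Δ = (V_up−V_dn)/(S_up−S_dn) = (29.6178−-22.2438)/(90.7578−38.8962) = 1.0000. V = [p*·29.6178 + (1−p*)·-22.2438]/1.03 = 2.3808. B = V − Δ·S = -59.3592.
(0,0): S=42.0000. Δ = (V_up−V_dn)/(S_up−S_dn) = (2.3808−-32.8992)/(61.7400−26.4600) = 1.0000. V = [p*·2.3808 + (1−p*)·-32.8992]/1.03 = -15.6303. B = V − Δ·S = -57.6303.
Each (Δ,B) replicates both successor values, so the strategy is self-financing and V0 is arbitrage-free.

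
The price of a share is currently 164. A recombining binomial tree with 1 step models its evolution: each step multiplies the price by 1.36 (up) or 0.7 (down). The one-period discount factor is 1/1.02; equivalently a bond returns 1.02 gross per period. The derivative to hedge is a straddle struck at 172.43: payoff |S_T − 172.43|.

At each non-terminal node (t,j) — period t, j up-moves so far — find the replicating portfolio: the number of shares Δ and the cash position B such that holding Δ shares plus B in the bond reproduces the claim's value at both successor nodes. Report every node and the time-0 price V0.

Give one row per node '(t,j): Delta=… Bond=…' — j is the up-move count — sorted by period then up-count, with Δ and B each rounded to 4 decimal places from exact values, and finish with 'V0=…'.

(0,0): Delta=-0.0649 Bond=63.7995
V0=53.1631

The replicating-portfolio and risk-neutral prices coincide; use p* = (1.02−0.7)/(1.36−0.7) = 0.4848 for the latter.
Terminal payoffs: V(1,0)=57.6300, V(1,1)=50.6100
Node (0,0) S=164.0000: V=(p*·50.6100+(1−p*)·57.6300)/1.02=53.1631; Δ=(50.6100−57.6300)/(223.0400−114.8000)=-0.0649; B=V−Δ·S=63.7995
Root portfolio cost Δ·164+B reproduces V0=53.1631.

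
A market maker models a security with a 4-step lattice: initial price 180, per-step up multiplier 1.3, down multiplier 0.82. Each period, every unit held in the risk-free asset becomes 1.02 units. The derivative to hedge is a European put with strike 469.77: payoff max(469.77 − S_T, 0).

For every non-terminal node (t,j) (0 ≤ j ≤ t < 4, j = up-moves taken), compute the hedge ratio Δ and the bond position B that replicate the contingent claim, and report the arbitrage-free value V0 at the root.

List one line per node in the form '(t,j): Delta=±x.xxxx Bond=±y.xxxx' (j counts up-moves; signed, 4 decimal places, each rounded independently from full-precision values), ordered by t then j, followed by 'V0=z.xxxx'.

(0,0): Delta=-0.9650 Bond=428.9341
(1,0): Delta=-1.0000 Bond=442.6748
(1,1): Delta=-0.9341 Bond=430.2860
(2,0): Delta=-1.0000 Bond=451.5283
(2,1): Delta=-1.0000 Bond=451.5283
(2,2): Delta=-0.8760 Bond=421.2006
(3,0): Delta=-1.0000 Bond=460.5588
(3,1): Delta=-1.0000 Bond=460.5588
(3,2): Delta=-1.0000 Bond=460.5588
(3,3): Delta=-0.7665 Bond=386.3167
V0=255.2292

Since d<R<u, set p* = (R−d)/(u−d) = 0.4167; price each node as the discounted p*-expectation of its children.
At expiry t=4: V(4,0)=388.3881, V(4,1)=340.7499, V(4,2)=265.2259, V(4,3)=145.4928, V(4,4)=0.0000
  t=3,j=0: stock 99.2462 → up 129.0201 (V=340.7499), down 81.3819 (V=388.3881). Price 361.3126; hedge Δ=-1.0000, bond B=460.5588.
  t=3,j=1: stock 157.3416 → up 204.5441 (V=265.2259), down 129.0201 (V=340.7499). Price 303.2172; hedge Δ=-1.0000, bond B=460.5588.
  t=3,j=2: stock 249.4440 → up 324.2772 (V=145.4928), down 204.5441 (V=265.2259). Price 211.1148; hedge Δ=-1.0000, bond B=460.5588.
  t=3,j=3: stock 395.4600 → up 514.0980 (V=0.0000), down 324.2772 (V=145.4928). Price 83.2067; hedge Δ=-0.7665, bond B=386.3167.
  t=2,j=0: stock 121.0320 → up 157.3416 (V=303.2172), down 99.2462 (V=361.3126). Price 330.4963; hedge Δ=-1.0000, bond B=451.5283.
  t=2,j=1: stock 191.8800 → up 249.4440 (V=211.1148), down 157.3416 (V=303.2172). Price 259.6483; hedge Δ=-1.0000, bond B=451.5283.
  t=2,j=2: stock 304.2000 → up 395.4600 (V=83.2067), down 249.4440 (V=211.1148). Price 154.7253; hedge Δ=-0.8760, bond B=421.2006.
  t=1,j=0: stock 147.6000 → up 191.8800 (V=259.6483), down 121.0320 (V=330.4963). Price 295.0748; hedge Δ=-1.0000, bond B=442.6748.
  t=1,j=1: stock 234.0000 → up 304.2000 (V=154.7253), down 191.8800 (V=259.6483). Price 211.6964; hedge Δ=-0.9341, bond B=430.2860.
  t=0,j=0: stock 180.0000 → up 234.0000 (V=211.6964), down 147.6000 (V=295.0748). Price 255.2292; hedge Δ=-0.9650, bond B=428.9341.
Self-financing check: at every node Δ·S+B equals the discounted successor values.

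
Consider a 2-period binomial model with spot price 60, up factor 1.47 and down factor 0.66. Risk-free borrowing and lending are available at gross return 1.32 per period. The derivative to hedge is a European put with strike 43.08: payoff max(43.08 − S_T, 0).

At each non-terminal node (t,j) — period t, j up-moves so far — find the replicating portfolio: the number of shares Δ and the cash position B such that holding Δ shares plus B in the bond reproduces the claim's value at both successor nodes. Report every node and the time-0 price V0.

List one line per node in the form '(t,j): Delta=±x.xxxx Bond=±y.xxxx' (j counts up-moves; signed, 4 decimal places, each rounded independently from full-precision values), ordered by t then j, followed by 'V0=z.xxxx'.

(0,0): Delta=-0.0489 Bond=3.2682
(1,0): Delta=-0.5282 Bond=23.2956
(1,1): Delta=0.0000 Bond=0.0000
V0=0.3335

Risk-neutral probability p* = (R−d)/(u−d) = (1.32−0.66)/(1.47−0.66) = 0.8148.
At expiry t=2: V(2,0)=16.9440, V(2,1)=0.0000, V(2,2)=0.0000
Node (1,0) S=39.6000: V=(p*·0.0000+(1−p*)·16.9440)/1.32=2.3771; Δ=(0.0000−16.9440)/(58.2120−26.1360)=-0.5282; B=V−Δ·S=23.2956
Node (1,1) S=88.2000: V=(p*·0.0000+(1−p*)·0.0000)/1.32=0.0000; Δ=(0.0000−0.0000)/(129.6540−58.2120)=0.0000; B=V−Δ·S=0.0000
Node (0,0) S=60.0000: V=(p*·0.0000+(1−p*)·2.3771)/1.32=0.3335; Δ=(0.0000−2.3771)/(88.2000−39.6000)=-0.0489; B=V−Δ·S=3.2682
Root portfolio cost Δ·60+B reproduces V0=0.3335.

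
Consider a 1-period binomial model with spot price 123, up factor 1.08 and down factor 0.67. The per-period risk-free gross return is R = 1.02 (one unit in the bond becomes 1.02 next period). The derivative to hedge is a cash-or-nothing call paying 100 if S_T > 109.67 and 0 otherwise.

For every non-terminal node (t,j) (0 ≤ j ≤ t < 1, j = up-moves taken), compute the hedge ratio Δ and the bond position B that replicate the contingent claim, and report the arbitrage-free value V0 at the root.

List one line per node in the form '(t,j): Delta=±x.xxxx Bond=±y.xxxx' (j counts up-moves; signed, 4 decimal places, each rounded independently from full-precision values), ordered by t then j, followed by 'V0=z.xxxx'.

Under the risk-neutral measure, an up-move has probability p* = (R−d)/(u−d) = 0.8537 and values discount at R = 1.02.
Payoff layer (t=1): V(1,0)=0.0000, V(1,1)=100.0000
(0,0): S=123.0000. Δ = (V_up−V_dn)/(S_up−S_dn) = (100.0000−0.0000)/(132.8400−82.4100) = 1.9829. V = [p*·100.0000 + (1−p*)·0.0000]/1.02 = 83.6920. B = V − Δ·S = -160.2104.
The time-0 hedge costs 83.6920, which is the no-arbitrage price.

(0,0): Delta=1.9829 Bond=-160.2104
V0=83.6920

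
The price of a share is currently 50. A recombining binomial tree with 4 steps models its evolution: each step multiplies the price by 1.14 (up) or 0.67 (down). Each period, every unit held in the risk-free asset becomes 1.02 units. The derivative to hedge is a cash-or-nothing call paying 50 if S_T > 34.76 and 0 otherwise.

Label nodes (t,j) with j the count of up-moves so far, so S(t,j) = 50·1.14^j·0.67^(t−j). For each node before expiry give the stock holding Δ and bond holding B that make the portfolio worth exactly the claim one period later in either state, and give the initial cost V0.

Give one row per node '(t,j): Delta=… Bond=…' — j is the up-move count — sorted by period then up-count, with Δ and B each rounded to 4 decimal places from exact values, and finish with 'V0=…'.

(0,0): Delta=0.8516 Bond=-8.8943
(1,0): Delta=1.6927 Bond=-37.2466
(1,1): Delta=0.6822 Bond=0.5877
(2,0): Delta=0.0000 Bond=0.0000
(2,1): Delta=2.0337 Bond=-51.0172
(2,2): Delta=0.4098 Bond=18.2966
(3,0): Delta=0.0000 Bond=0.0000
(3,1): Delta=0.0000 Bond=0.0000
(3,2): Delta=2.4435 Bond=-69.8790
(3,3): Delta=0.0000 Bond=49.0196
V0=33.6868

Risk-neutral probability p* = (R−d)/(u−d) = (1.02−0.67)/(1.14−0.67) = 0.7447.
Payoff layer (t=4): V(4,0)=0.0000, V(4,1)=0.0000, V(4,2)=0.0000, V(4,3)=50.0000, V(4,4)=50.0000
Node (3,0) S=15.0382: V=(p*·0.0000+(1−p*)·0.0000)/1.02=0.0000; Δ=(0.0000−0.0000)/(17.1435−10.0756)=0.0000; B=V−Δ·S=0.0000
Node (3,1) S=25.5873: V=(p*·0.0000+(1−p*)·0.0000)/1.02=0.0000; Δ=(0.0000−0.0000)/(29.1695−17.1435)=0.0000; B=V−Δ·S=0.0000
Node (3,2) S=43.5366: V=(p*·50.0000+(1−p*)·0.0000)/1.02=36.5040; Δ=(50.0000−0.0000)/(49.6317−29.1695)=2.4435; B=V−Δ·S=-69.8790
Node (3,3) S=74.0772: V=(p*·50.0000+(1−p*)·50.0000)/1.02=49.0196; Δ=(50.0000−50.0000)/(84.4480−49.6317)=0.0000; B=V−Δ·S=49.0196
Node (2,0) S=22.4450: V=(p*·0.0000+(1−p*)·0.0000)/1.02=0.0000; Δ=(0.0000−0.0000)/(25.5873−15.0382)=0.0000; B=V−Δ·S=0.0000
Node (2,1) S=38.1900: V=(p*·36.5040+(1−p*)·0.0000)/1.02=26.6508; Δ=(36.5040−0.0000)/(43.5366−25.5873)=2.0337; B=V−Δ·S=-51.0172
Node (2,2) S=64.9800: V=(p*·49.0196+(1−p*)·36.5040)/1.02=44.9256; Δ=(49.0196−36.5040)/(74.0772−43.5366)=0.4098; B=V−Δ·S=18.2966
Node (1,0) S=33.5000: V=(p*·26.6508+(1−p*)·0.0000)/1.02=19.4572; Δ=(26.6508−0.0000)/(38.1900−22.4450)=1.6927; B=V−Δ·S=-37.2466
Node (1,1) S=57.0000: V=(p*·44.9256+(1−p*)·26.6508)/1.02=39.4703; Δ=(44.9256−26.6508)/(64.9800−38.1900)=0.6822; B=V−Δ·S=0.5877
Node (0,0) S=50.0000: V=(p*·39.4703+(1−p*)·19.4572)/1.02=33.6868; Δ=(39.4703−19.4572)/(57.0000−33.5000)=0.8516; B=V−Δ·S=-8.8943
Self-financing check: at every node Δ·S+B equals the discounted successor values.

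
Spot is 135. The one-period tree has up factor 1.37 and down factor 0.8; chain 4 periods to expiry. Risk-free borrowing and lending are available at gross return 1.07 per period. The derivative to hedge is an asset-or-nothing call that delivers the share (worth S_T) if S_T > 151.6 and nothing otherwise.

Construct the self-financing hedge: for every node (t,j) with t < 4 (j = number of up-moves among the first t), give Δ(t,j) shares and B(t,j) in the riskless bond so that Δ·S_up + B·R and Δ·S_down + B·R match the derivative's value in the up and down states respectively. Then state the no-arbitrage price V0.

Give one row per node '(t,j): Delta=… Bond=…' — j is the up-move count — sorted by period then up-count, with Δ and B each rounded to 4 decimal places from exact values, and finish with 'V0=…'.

Under the risk-neutral measure, an up-move has probability p* = (R−d)/(u−d) = 0.4737 and values discount at R = 1.07.
Payoff layer (t=4): V(4,0)=0.0000, V(4,1)=0.0000, V(4,2)=162.1642, V(4,3)=277.7061, V(4,4)=475.5717
(3,0): S=69.1200. Δ = (V_up−V_dn)/(S_up−S_dn) = (0.0000−0.0000)/(94.6944−55.2960) = 0.0000. V = [p*·0.0000 + (1−p*)·0.0000]/1.07 = 0.0000. B = V − Δ·S = 0.0000.
(3,1): S=118.3680. Δ = (V_up−V_dn)/(S_up−S_dn) = (162.1642−0.0000)/(162.1642−94.6944) = 2.4035. V = [p*·162.1642 + (1−p*)·0.0000]/1.07 = 71.7893. B = V − Δ·S = -212.7092.
(3,2): S=202.7052. Δ = (V_up−V_dn)/(S_up−S_dn) = (277.7061−162.1642)/(277.7061−162.1642) = 1.0000. V = [p*·277.7061 + (1−p*)·162.1642]/1.07 = 202.7052. B = V − Δ·S = 0.0000.
(3,3): S=347.1327. Δ = (V_up−V_dn)/(S_up−S_dn) = (475.5717−277.7061)/(475.5717−277.7061) = 1.0000. V = [p*·475.5717 + (1−p*)·277.7061]/1.07 = 347.1327. B = V − Δ·S = 0.0000.
(2,0): S=86.4000. Δ = (V_up−V_dn)/(S_up−S_dn) = (71.7893−0.0000)/(118.3680−69.1200) = 1.4577. V = [p*·71.7893 + (1−p*)·0.0000]/1.07 = 31.7808. B = V − Δ·S = -94.1654.
(2,1): S=147.9600. Δ = (V_up−V_dn)/(S_up−S_dn) = (202.7052−71.7893)/(202.7052−118.3680) = 1.5523. V = [p*·202.7052 + (1−p*)·71.7893]/1.07 = 125.0487. B = V − Δ·S = -104.6282.
(2,2): S=253.3815. Δ = (V_up−V_dn)/(S_up−S_dn) = (347.1327−202.7052)/(347.1327−202.7052) = 1.0000. V = [p*·347.1327 + (1−p*)·202.7052]/1.07 = 253.3815. B = V − Δ·S = 0.0000.
(1,0): S=108.0000. Δ = (V_up−V_dn)/(S_up−S_dn) = (125.0487−31.7808)/(147.9600−86.4000) = 1.5151. V = [p*·125.0487 + (1−p*)·31.7808]/1.07 = 70.9910. B = V − Δ·S = -92.6369.
(1,1): S=184.9500. Δ = (V_up−V_dn)/(S_up−S_dn) = (253.3815−125.0487)/(253.3815−147.9600) = 1.2173. V = [p*·253.3815 + (1−p*)·125.0487]/1.07 = 173.6803. B = V − Δ·S = -51.4649.
(0,0): S=135.0000. Δ = (V_up−V_dn)/(S_up−S_dn) = (173.6803−70.9910)/(184.9500−108.0000) = 1.3345. V = [p*·173.6803 + (1−p*)·70.9910]/1.07 = 111.8068. B = V − Δ·S = -68.3499.
The time-0 hedge costs 111.8068, which is the no-arbitrage price.

(0,0): Delta=1.3345 Bond=-68.3499
(1,0): Delta=1.5151 Bond=-92.6369
(1,1): Delta=1.2173 Bond=-51.4649
(2,0): Delta=1.4577 Bond=-94.1654
(2,1): Delta=1.5523 Bond=-104.6282
(2,2): Delta=1.0000 Bond=0.0000
(3,0): Delta=0.0000 Bond=0.0000
(3,1): Delta=2.4035 Bond=-212.7092
(3,2): Delta=1.0000 Bond=0.0000
(3,3): Delta=1.0000 Bond=0.0000
V0=111.8068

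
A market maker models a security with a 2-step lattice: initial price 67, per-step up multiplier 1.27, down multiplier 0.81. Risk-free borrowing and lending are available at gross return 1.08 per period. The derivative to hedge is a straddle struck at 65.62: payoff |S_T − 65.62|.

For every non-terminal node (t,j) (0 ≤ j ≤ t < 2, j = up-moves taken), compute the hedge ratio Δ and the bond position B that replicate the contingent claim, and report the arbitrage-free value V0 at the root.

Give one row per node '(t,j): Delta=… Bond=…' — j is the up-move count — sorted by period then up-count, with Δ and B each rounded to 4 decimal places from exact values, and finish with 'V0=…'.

(0,0): Delta=0.4624 Bond=-13.9032
(1,0): Delta=-0.7354 Bond=49.9889
(1,1): Delta=1.0000 Bond=-60.7593
V0=17.0781

Risk-neutral probability p* = (R−d)/(u−d) = (1.08−0.81)/(1.27−0.81) = 0.5870.
Payoff layer (t=2): V(2,0)=21.6613, V(2,1)=3.3029, V(2,2)=42.4443
  t=1,j=0: stock 54.2700 → up 68.9229 (V=3.3029), down 43.9587 (V=21.6613). Price 10.0794; hedge Δ=-0.7354, bond B=49.9889.
  t=1,j=1: stock 85.0900 → up 108.0643 (V=42.4443), down 68.9229 (V=3.3029). Price 24.3307; hedge Δ=1.0000, bond B=-60.7593.
  t=0,j=0: stock 67.0000 → up 85.0900 (V=24.3307), down 54.2700 (V=10.0794). Price 17.0781; hedge Δ=0.4624, bond B=-13.9032.
Root portfolio cost Δ·67+B reproduces V0=17.0781.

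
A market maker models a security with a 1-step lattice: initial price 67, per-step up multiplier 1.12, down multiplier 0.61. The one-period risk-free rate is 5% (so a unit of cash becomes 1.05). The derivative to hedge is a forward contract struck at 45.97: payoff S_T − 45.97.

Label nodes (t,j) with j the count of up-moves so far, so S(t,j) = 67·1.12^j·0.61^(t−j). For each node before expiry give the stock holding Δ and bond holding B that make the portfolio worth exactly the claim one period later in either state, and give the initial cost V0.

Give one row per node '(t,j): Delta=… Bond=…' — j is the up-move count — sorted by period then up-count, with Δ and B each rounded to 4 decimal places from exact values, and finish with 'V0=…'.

Risk-neutral probability p* = (R−d)/(u−d) = (1.05−0.61)/(1.12−0.61) = 0.8627.
Payoff layer (t=1): V(1,0)=-5.1000, V(1,1)=29.0700
  t=0,j=0: stock 67.0000 → up 75.0400 (V=29.0700), down 40.8700 (V=-5.1000). Price 23.2190; hedge Δ=1.0000, bond B=-43.7810.
Each (Δ,B) replicates both successor values, so the strategy is self-financing and V0 is arbitrage-free.

(0,0): Delta=1.0000 Bond=-43.7810
V0=23.2190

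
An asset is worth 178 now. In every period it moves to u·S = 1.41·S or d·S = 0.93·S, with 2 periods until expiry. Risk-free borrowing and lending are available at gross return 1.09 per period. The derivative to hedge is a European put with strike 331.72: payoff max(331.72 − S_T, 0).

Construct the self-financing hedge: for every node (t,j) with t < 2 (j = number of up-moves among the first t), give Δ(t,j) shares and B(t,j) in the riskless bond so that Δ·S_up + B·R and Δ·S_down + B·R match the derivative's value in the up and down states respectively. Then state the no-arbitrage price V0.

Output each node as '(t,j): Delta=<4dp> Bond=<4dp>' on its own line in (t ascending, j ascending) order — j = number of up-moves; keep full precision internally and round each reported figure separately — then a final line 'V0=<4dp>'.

Since d<R<u, set p* = (R−d)/(u−d) = 0.3333; price each node as the discounted p*-expectation of its children.
At expiry t=2: V(2,0)=177.7678, V(2,1)=98.3086, V(2,2)=0.0000
(1,0): S=165.5400. Δ = (V_up−V_dn)/(S_up−S_dn) = (98.3086−177.7678)/(233.4114−153.9522) = -1.0000. V = [p*·98.3086 + (1−p*)·177.7678]/1.09 = 138.7903. B = V − Δ·S = 304.3303.
(1,1): S=250.9800. Δ = (V_up−V_dn)/(S_up−S_dn) = (0.0000−98.3086)/(353.8818−233.4114) = -0.8160. V = [p*·0.0000 + (1−p*)·98.3086]/1.09 = 60.1276. B = V − Δ·S = 264.9372.
(0,0): S=178.0000. Δ = (V_up−V_dn)/(S_up−S_dn) = (60.1276−138.7903)/(250.9800−165.5400) = -0.9207. V = [p*·60.1276 + (1−p*)·138.7903]/1.09 = 103.2747. B = V − Δ·S = 267.1553.
The time-0 hedge costs 103.2747, which is the no-arbitrage price.

(0,0): Delta=-0.9207 Bond=267.1553
(1,0): Delta=-1.0000 Bond=304.3303
(1,1): Delta=-0.8160 Bond=264.9372
V0=103.2747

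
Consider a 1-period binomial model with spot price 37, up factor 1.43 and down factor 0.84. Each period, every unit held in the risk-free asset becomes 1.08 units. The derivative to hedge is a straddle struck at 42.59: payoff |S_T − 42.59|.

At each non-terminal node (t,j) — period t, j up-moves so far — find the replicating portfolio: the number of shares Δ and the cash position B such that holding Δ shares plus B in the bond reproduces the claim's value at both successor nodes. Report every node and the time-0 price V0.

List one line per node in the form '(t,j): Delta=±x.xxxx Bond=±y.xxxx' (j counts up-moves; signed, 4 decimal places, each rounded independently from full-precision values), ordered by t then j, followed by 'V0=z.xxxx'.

Since d<R<u, set p* = (R−d)/(u−d) = 0.4068; price each node as the discounted p*-expectation of its children.
At expiry t=1: V(1,0)=11.5100, V(1,1)=10.3200
  t=0,j=0: stock 37.0000 → up 52.9100 (V=10.3200), down 31.0800 (V=11.5100). Price 10.2092; hedge Δ=-0.0545, bond B=12.2261.
Root portfolio cost Δ·37+B reproduces V0=10.2092.

(0,0): Delta=-0.0545 Bond=12.2261
V0=10.2092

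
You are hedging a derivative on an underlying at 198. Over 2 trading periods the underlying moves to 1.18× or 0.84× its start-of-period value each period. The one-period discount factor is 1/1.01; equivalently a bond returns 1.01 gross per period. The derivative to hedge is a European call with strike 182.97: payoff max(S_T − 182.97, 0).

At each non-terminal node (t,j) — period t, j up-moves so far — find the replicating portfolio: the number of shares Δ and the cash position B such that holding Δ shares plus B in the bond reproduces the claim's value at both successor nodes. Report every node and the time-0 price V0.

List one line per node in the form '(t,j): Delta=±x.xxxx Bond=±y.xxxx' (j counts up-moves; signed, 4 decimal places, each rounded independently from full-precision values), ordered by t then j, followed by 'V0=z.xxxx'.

Risk-neutral probability p* = (R−d)/(u−d) = (1.01−0.84)/(1.18−0.84) = 0.5000.
Payoff layer (t=2): V(2,0)=0.0000, V(2,1)=13.2876, V(2,2)=92.7252
Node (1,0) S=166.3200: V=(p*·13.2876+(1−p*)·0.0000)/1.01=6.5780; Δ=(13.2876−0.0000)/(196.2576−139.7088)=0.2350; B=V−Δ·S=-32.5032
Node (1,1) S=233.6400: V=(p*·92.7252+(1−p*)·13.2876)/1.01=52.4816; Δ=(92.7252−13.2876)/(275.6952−196.2576)=1.0000; B=V−Δ·S=-181.1584
Node (0,0) S=198.0000: V=(p*·52.4816+(1−p*)·6.5780)/1.01=29.2374; Δ=(52.4816−6.5780)/(233.6400−166.3200)=0.6819; B=V−Δ·S=-105.7731
Root portfolio cost Δ·198+B reproduces V0=29.2374.

(0,0): Delta=0.6819 Bond=-105.7731
(1,0): Delta=0.2350 Bond=-32.5032
(1,1): Delta=1.0000 Bond=-181.1584
V0=29.2374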